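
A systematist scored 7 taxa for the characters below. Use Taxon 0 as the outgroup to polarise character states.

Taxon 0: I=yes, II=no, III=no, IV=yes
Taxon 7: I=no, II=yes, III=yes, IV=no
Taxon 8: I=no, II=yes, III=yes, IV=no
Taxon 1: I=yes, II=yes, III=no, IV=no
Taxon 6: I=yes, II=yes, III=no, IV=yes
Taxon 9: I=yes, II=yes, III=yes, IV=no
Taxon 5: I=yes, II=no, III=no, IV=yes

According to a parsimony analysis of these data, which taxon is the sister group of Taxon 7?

Taxon 8

Character polarity is set by the outgroup: the derived state is whichever differs from the outgroup's state, so for I, IV the derived state is 'no', and for the remaining characters it is 'yes'.
I: derived state 'no' in Taxon 7 and Taxon 8 only — synapomorphy for {Taxon 7, Taxon 8}.
II (derived state 'yes') is shared by Taxon 1, Taxon 6, Taxon 7, Taxon 8, and Taxon 9 — a synapomorphy uniting that clade.
III: derived state 'yes' in Taxon 7, Taxon 8, and Taxon 9 only — synapomorphy for {Taxon 7, Taxon 8, Taxon 9}.
IV: derived state 'no' in Taxon 1, Taxon 7, Taxon 8, and Taxon 9 only — synapomorphy for {Taxon 1, Taxon 7, Taxon 8, Taxon 9}.
Most parsimonious ingroup topology: ((Taxon 6,(((Taxon 7,Taxon 8),Taxon 9),Taxon 1)),Taxon 5).
Taxon 7 and Taxon 8 form a cherry on this tree, so they are sister taxa.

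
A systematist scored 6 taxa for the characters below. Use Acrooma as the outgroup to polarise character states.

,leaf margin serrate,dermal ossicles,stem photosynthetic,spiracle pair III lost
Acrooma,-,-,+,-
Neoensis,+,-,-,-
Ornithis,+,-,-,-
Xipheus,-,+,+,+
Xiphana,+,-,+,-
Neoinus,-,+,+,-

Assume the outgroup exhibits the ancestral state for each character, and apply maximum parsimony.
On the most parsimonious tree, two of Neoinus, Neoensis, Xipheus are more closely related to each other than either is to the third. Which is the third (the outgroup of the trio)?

Character polarity is set by the outgroup: the derived state is whichever differs from the outgroup's state, so for stem photosynthetic the derived state is '-', and for the remaining characters it is '+'.
Only Neoensis, Ornithis, and Xiphana show the derived state '+' for leaf margin serrate, supporting them as a clade.
Only Neoinus and Xipheus show the derived state '+' for dermal ossicles, supporting them as a clade.
stem photosynthetic (derived state '-') is shared by Neoensis and Ornithis — a synapomorphy uniting that clade.
spiracle pair III lost (derived state '+') is unique to Xipheus (autapomorphy; uninformative for grouping).
Most parsimonious ingroup topology: (((Neoensis,Ornithis),Xiphana),(Xipheus,Neoinus)).
Xipheus and Neoinus share a more recent common ancestor with each other than either does with Neoensis, so Neoensis is the least closely related of the three.

Neoensis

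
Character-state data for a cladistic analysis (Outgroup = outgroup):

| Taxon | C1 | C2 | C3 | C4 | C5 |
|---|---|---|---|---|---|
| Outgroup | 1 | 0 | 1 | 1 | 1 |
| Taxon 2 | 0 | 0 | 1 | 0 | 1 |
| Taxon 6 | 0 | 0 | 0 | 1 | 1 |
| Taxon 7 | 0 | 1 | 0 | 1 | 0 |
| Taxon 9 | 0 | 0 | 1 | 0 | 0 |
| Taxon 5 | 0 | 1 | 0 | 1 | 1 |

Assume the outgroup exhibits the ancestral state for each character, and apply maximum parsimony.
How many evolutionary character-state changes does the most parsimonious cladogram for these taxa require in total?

6

Character polarity is set by the outgroup: the derived state is whichever differs from the outgroup's state, so for C1, C3, C4, C5 the derived state is '0', and for the remaining characters it is '1'.
C1 (derived state '0') is shared by all ingroup taxa — unites the whole ingroup.
C2 (derived state '1') is shared by Taxon 5 and Taxon 7 — a synapomorphy uniting that clade.
C3: derived state '0' in Taxon 5, Taxon 6, and Taxon 7 only — synapomorphy for {Taxon 5, Taxon 6, Taxon 7}.
C4: derived state '0' in Taxon 2 and Taxon 9 only — synapomorphy for {Taxon 2, Taxon 9}.
C5 (state '0') occurs in Taxon 7 and Taxon 9 but conflicts with the nesting implied by the other characters — most parsimoniously interpreted as homoplasy.
Most parsimonious ingroup topology: ((Taxon 2,Taxon 9),(Taxon 6,(Taxon 7,Taxon 5))).
Changes per character on this tree: C1: 1; C2: 1; C3: 1; C4: 1; C5: 2.
Total = 6.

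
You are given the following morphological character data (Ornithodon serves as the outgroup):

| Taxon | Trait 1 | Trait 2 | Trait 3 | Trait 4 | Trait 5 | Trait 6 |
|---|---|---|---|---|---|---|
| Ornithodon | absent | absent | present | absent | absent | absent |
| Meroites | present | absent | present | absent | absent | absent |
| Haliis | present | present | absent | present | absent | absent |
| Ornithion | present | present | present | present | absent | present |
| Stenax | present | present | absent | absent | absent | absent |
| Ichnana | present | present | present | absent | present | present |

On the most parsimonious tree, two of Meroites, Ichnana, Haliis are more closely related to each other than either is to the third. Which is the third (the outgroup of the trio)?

Meroites

Character polarity is set by the outgroup: the derived state is whichever differs from the outgroup's state, so for Trait 3 the derived state is 'absent', and for the remaining characters it is 'present'.
All ingroup taxa share the derived state 'present' for Trait 1; it defines the ingroup but does not resolve relationships within it.
Only Haliis, Ichnana, Ornithion, and Stenax show the derived state 'present' for Trait 2, supporting them as a clade.
Trait 3: derived state 'absent' in Haliis and Stenax only — synapomorphy for {Haliis, Stenax}.
Trait 4 (state 'present') occurs in Haliis and Ornithion but conflicts with the nesting implied by the other characters — most parsimoniously interpreted as homoplasy.
Trait 5 (derived state 'present') is unique to Ichnana (autapomorphy; uninformative for grouping).
Trait 6 (derived state 'present') is shared by Ichnana and Ornithion — a synapomorphy uniting that clade.
Most parsimonious ingroup topology: (Meroites,((Haliis,Stenax),(Ornithion,Ichnana))).
Haliis and Ichnana share a more recent common ancestor with each other than either does with Meroites, so Meroites is the least closely related of the three.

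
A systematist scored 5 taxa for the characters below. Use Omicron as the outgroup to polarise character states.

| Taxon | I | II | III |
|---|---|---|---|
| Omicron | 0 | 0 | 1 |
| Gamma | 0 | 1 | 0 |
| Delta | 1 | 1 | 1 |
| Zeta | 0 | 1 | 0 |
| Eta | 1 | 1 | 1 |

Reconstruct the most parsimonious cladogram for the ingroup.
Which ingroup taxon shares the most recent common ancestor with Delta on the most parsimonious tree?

Eta

Character polarity is set by the outgroup: the derived state is whichever differs from the outgroup's state, so for III the derived state is '0', and for the remaining characters it is '1'.
I: derived state '1' in Delta and Eta only — synapomorphy for {Delta, Eta}.
All ingroup taxa share the derived state '1' for II; it defines the ingroup but does not resolve relationships within it.
III (derived state '0') is shared by Gamma and Zeta — a synapomorphy uniting that clade.
Most parsimonious ingroup topology: ((Gamma,Zeta),(Delta,Eta)).
Delta and Eta form a cherry on this tree, so they are sister taxa.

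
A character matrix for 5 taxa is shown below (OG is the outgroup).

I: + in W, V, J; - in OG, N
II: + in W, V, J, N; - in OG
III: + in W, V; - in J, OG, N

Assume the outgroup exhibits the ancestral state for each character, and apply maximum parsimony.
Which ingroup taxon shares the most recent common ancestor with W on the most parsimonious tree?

The outgroup has state '-' for every character, so '+' is the derived state throughout.
Only J, V, and W show the derived state '+' for I, supporting them as a clade.
All ingroup taxa share the derived state '+' for II; it defines the ingroup but does not resolve relationships within it.
III: derived state '+' in V and W only — synapomorphy for {V, W}.
Most parsimonious ingroup topology: (((W,V),J),N).
W and V form a cherry on this tree, so they are sister taxa.

V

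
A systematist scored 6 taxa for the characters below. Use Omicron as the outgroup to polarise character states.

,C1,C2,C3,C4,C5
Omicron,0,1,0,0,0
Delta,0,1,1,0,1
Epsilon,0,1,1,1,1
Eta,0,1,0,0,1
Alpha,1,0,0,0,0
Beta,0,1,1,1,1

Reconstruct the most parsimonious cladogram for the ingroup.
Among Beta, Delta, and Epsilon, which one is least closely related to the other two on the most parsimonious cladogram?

Character polarity is set by the outgroup: the derived state is whichever differs from the outgroup's state, so for C2 the derived state is '0', and for the remaining characters it is '1'.
C1: derived state '1' in Alpha only — an autapomorphy, so it tells us nothing about relationships among taxa.
C2 (derived state '0') is unique to Alpha (autapomorphy; uninformative for grouping).
C3 (derived state '1') is shared by Beta, Delta, and Epsilon — a synapomorphy uniting that clade.
C4: derived state '1' in Beta and Epsilon only — synapomorphy for {Beta, Epsilon}.
Only Beta, Delta, Epsilon, and Eta show the derived state '1' for C5, supporting them as a clade.
Most parsimonious ingroup topology: (((Delta,(Epsilon,Beta)),Eta),Alpha).
Beta and Epsilon share a more recent common ancestor with each other than either does with Delta, so Delta is the least closely related of the three.

Delta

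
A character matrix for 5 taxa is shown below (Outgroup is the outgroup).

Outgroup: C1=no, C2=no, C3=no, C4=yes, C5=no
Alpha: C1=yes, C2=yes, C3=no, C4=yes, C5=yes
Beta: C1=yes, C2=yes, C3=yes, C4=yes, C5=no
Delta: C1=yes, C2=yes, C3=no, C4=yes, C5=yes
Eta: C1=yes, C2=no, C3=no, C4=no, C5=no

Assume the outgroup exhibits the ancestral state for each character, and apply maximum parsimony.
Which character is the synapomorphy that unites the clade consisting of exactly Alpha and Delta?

C5

Character polarity is set by the outgroup: the derived state is whichever differs from the outgroup's state, so for C4 the derived state is 'no', and for the remaining characters it is 'yes'.
C1 (derived state 'yes') is shared by all ingroup taxa — unites the whole ingroup.
C2: derived state 'yes' in Alpha, Beta, and Delta only — synapomorphy for {Alpha, Beta, Delta}.
C3: derived state 'yes' in Beta only — an autapomorphy, so it tells us nothing about relationships among taxa.
C4: derived state 'no' in Eta only — an autapomorphy, so it tells us nothing about relationships among taxa.
C5 (derived state 'yes') is shared by Alpha and Delta — a synapomorphy uniting that clade.
Most parsimonious ingroup topology: (((Alpha,Delta),Beta),Eta).
The clade {Alpha, Delta} is supported by C5: its derived state 'yes' occurs in exactly those taxa and in no other taxon (including the outgroup).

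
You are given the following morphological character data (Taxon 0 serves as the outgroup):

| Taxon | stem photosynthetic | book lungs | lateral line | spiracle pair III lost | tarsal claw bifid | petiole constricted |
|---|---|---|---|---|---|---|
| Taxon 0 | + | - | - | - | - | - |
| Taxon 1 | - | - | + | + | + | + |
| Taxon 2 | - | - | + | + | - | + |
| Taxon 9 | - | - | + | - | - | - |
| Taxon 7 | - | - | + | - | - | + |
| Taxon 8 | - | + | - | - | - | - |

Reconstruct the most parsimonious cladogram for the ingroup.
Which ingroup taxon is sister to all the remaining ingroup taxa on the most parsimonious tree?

Character polarity is set by the outgroup: the derived state is whichever differs from the outgroup's state, so for stem photosynthetic the derived state is '-', and for the remaining characters it is '+'.
All ingroup taxa share the derived state '-' for stem photosynthetic; it defines the ingroup but does not resolve relationships within it.
book lungs: derived state '+' in Taxon 8 only — an autapomorphy, so it tells us nothing about relationships among taxa.
lateral line (derived state '+') is shared by Taxon 1, Taxon 2, Taxon 7, and Taxon 9 — a synapomorphy uniting that clade.
spiracle pair III lost (derived state '+') is shared by Taxon 1 and Taxon 2 — a synapomorphy uniting that clade.
tarsal claw bifid (derived state '+') is unique to Taxon 1 (autapomorphy; uninformative for grouping).
petiole constricted: derived state '+' in Taxon 1, Taxon 2, and Taxon 7 only — synapomorphy for {Taxon 1, Taxon 2, Taxon 7}.
Most parsimonious ingroup topology: ((((Taxon 1,Taxon 2),Taxon 7),Taxon 9),Taxon 8).
Taxon 8 is sister to the clade containing all other ingroup taxa, so it is the earliest-diverging (most basal) ingroup lineage.

Taxon 8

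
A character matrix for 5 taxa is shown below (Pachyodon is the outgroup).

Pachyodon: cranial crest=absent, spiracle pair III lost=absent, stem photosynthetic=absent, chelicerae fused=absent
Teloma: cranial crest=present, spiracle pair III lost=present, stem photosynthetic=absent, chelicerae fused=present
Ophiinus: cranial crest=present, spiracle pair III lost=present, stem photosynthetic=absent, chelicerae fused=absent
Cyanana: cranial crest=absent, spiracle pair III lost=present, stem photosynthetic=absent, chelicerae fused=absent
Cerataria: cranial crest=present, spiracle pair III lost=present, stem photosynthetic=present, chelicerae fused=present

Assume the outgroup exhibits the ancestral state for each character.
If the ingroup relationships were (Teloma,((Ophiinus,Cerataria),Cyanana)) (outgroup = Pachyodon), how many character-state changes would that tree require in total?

6

Map each character onto (Teloma,((Ophiinus,Cerataria),Cyanana)) (rooted by Pachyodon) and count the minimum state changes it requires (Fitch parsimony):
cranial crest: 2; spiracle pair III lost: 1; stem photosynthetic: 1; chelicerae fused: 2.
Total tree length = 6.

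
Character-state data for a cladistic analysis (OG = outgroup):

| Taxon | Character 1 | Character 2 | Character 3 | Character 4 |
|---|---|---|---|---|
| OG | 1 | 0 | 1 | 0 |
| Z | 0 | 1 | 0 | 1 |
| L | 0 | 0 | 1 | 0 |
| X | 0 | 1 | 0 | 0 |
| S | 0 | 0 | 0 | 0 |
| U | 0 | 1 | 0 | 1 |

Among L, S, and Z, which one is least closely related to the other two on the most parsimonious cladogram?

L

Character polarity is set by the outgroup: the derived state is whichever differs from the outgroup's state, so for Character 1, Character 3 the derived state is '0', and for the remaining characters it is '1'.
All ingroup taxa share the derived state '0' for Character 1; it defines the ingroup but does not resolve relationships within it.
Character 2 (derived state '1') is shared by U, X, and Z — a synapomorphy uniting that clade.
Only S, U, X, and Z show the derived state '0' for Character 3, supporting them as a clade.
Character 4 (derived state '1') is shared by U and Z — a synapomorphy uniting that clade.
Most parsimonious ingroup topology: ((((Z,U),X),S),L).
S and Z share a more recent common ancestor with each other than either does with L, so L is the least closely related of the three.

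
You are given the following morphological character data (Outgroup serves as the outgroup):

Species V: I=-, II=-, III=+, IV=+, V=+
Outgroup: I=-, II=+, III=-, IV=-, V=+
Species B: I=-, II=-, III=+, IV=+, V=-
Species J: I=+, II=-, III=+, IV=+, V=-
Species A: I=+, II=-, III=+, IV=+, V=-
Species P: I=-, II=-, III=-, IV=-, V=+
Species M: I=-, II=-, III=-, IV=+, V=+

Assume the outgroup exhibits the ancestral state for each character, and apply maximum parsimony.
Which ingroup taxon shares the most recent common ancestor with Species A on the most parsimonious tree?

Species J

Character polarity is set by the outgroup: the derived state is whichever differs from the outgroup's state, so for II, V the derived state is '-', and for the remaining characters it is '+'.
I: derived state '+' in Species A and Species J only — synapomorphy for {Species A, Species J}.
II (derived state '-') is shared by all ingroup taxa — unites the whole ingroup.
III: derived state '+' in Species A, Species B, Species J, and Species V only — synapomorphy for {Species A, Species B, Species J, Species V}.
IV (derived state '+') is shared by Species A, Species B, Species J, Species M, and Species V — a synapomorphy uniting that clade.
Only Species A, Species B, and Species J show the derived state '-' for V, supporting them as a clade.
Most parsimonious ingroup topology: ((((Species B,(Species A,Species J)),Species V),Species M),Species P).
Species A and Species J form a cherry on this tree, so they are sister taxa.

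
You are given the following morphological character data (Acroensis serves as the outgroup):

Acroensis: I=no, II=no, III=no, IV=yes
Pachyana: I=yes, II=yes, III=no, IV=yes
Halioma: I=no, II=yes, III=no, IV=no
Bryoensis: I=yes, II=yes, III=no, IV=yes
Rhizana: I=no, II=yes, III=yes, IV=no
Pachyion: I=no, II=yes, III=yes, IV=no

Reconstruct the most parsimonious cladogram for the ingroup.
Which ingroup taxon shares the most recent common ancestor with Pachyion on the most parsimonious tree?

Rhizana

Character polarity is set by the outgroup: the derived state is whichever differs from the outgroup's state, so for IV the derived state is 'no', and for the remaining characters it is 'yes'.
I (derived state 'yes') is shared by Bryoensis and Pachyana — a synapomorphy uniting that clade.
II (derived state 'yes') is shared by all ingroup taxa — unites the whole ingroup.
Only Pachyion and Rhizana show the derived state 'yes' for III, supporting them as a clade.
IV: derived state 'no' in Halioma, Pachyion, and Rhizana only — synapomorphy for {Halioma, Pachyion, Rhizana}.
Most parsimonious ingroup topology: ((Pachyana,Bryoensis),(Halioma,(Rhizana,Pachyion))).
Pachyion and Rhizana form a cherry on this tree, so they are sister taxa.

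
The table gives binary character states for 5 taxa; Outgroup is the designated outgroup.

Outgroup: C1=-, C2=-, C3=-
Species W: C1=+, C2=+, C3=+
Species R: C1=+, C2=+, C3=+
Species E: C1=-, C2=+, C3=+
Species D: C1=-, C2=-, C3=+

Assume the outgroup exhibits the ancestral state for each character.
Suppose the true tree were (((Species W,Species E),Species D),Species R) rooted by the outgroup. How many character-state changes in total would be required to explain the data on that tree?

5

Map each character onto (((Species W,Species E),Species D),Species R) (rooted by Outgroup) and count the minimum state changes it requires (Fitch parsimony):
C1: 2; C2: 2; C3: 1.
Total tree length = 5.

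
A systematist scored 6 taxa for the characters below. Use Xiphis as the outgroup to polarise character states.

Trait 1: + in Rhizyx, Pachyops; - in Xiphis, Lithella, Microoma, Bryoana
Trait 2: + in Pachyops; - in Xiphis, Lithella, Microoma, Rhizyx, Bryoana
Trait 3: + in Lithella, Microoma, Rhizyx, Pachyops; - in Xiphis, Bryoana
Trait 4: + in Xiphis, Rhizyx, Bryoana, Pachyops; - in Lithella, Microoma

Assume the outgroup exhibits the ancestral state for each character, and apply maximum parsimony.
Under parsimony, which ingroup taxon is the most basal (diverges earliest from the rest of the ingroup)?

Character polarity is set by the outgroup: the derived state is whichever differs from the outgroup's state, so for Trait 4 the derived state is '-', and for the remaining characters it is '+'.
Trait 1: derived state '+' in Pachyops and Rhizyx only — synapomorphy for {Pachyops, Rhizyx}.
Trait 2: derived state '+' in Pachyops only — an autapomorphy, so it tells us nothing about relationships among taxa.
Trait 3: derived state '+' in Lithella, Microoma, Pachyops, and Rhizyx only — synapomorphy for {Lithella, Microoma, Pachyops, Rhizyx}.
Trait 4: derived state '-' in Lithella and Microoma only — synapomorphy for {Lithella, Microoma}.
Most parsimonious ingroup topology: (((Lithella,Microoma),(Rhizyx,Pachyops)),Bryoana).
Bryoana is sister to the clade containing all other ingroup taxa, so it is the earliest-diverging (most basal) ingroup lineage.

Bryoana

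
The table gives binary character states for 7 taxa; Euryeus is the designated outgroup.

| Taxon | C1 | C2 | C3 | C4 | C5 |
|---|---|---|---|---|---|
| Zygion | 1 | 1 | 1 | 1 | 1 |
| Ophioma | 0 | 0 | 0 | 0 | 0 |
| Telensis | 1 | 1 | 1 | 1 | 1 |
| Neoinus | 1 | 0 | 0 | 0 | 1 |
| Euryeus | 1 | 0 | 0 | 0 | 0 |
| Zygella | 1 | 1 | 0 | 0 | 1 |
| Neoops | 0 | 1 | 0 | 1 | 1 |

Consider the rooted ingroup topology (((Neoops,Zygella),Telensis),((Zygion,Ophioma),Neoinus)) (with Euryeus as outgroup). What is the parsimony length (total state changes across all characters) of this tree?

11

Map each character onto (((Neoops,Zygella),Telensis),((Zygion,Ophioma),Neoinus)) (rooted by Euryeus) and count the minimum state changes it requires (Fitch parsimony):
C1: 2; C2: 2; C3: 2; C4: 3; C5: 2.
Total tree length = 11.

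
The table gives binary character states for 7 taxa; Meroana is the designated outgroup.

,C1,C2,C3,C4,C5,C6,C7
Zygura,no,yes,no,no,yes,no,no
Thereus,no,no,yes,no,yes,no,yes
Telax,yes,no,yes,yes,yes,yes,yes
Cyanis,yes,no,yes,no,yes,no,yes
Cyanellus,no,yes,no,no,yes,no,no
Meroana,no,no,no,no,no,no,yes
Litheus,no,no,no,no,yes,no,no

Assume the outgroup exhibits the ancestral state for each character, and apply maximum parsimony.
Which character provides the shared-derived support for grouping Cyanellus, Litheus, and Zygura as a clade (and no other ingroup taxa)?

Character polarity is set by the outgroup: the derived state is whichever differs from the outgroup's state, so for C7 the derived state is 'no', and for the remaining characters it is 'yes'.
Only Cyanis and Telax show the derived state 'yes' for C1, supporting them as a clade.
C2 (derived state 'yes') is shared by Cyanellus and Zygura — a synapomorphy uniting that clade.
C3: derived state 'yes' in Cyanis, Telax, and Thereus only — synapomorphy for {Cyanis, Telax, Thereus}.
C4: derived state 'yes' in Telax only — an autapomorphy, so it tells us nothing about relationships among taxa.
C5 (derived state 'yes') is shared by all ingroup taxa — unites the whole ingroup.
C6: derived state 'yes' in Telax only — an autapomorphy, so it tells us nothing about relationships among taxa.
Only Cyanellus, Litheus, and Zygura show the derived state 'no' for C7, supporting them as a clade.
Most parsimonious ingroup topology: (((Cyanellus,Zygura),Litheus),((Cyanis,Telax),Thereus)).
The clade {Cyanellus, Litheus, Zygura} is supported by C7: its derived state 'no' occurs in exactly those taxa and in no other taxon (including the outgroup).

C7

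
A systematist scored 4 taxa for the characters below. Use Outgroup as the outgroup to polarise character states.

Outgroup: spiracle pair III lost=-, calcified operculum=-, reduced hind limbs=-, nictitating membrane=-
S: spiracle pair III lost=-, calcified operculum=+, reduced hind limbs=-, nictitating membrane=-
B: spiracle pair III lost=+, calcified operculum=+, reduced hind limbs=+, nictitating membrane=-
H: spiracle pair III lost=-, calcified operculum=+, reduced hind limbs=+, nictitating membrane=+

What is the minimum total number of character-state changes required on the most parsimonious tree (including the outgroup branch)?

4

The outgroup has state '-' for every character, so '+' is the derived state throughout.
spiracle pair III lost (derived state '+') is unique to B (autapomorphy; uninformative for grouping).
All ingroup taxa share the derived state '+' for calcified operculum; it defines the ingroup but does not resolve relationships within it.
Only B and H show the derived state '+' for reduced hind limbs, supporting them as a clade.
nictitating membrane: derived state '+' in H only — an autapomorphy, so it tells us nothing about relationships among taxa.
Most parsimonious ingroup topology: (S,(B,H)).
Changes per character on this tree: spiracle pair III lost: 1; calcified operculum: 1; reduced hind limbs: 1; nictitating membrane: 1.
Total = 4.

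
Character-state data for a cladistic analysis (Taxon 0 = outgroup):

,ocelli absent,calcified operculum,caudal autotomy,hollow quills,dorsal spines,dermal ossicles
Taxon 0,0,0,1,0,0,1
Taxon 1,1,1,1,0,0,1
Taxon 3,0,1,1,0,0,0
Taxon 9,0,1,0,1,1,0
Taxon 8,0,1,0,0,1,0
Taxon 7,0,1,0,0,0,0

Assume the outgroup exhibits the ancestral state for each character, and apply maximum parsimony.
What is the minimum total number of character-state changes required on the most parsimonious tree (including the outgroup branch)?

6

Character polarity is set by the outgroup: the derived state is whichever differs from the outgroup's state, so for caudal autotomy, dermal ossicles the derived state is '0', and for the remaining characters it is '1'.
ocelli absent: derived state '1' in Taxon 1 only — an autapomorphy, so it tells us nothing about relationships among taxa.
calcified operculum (derived state '1') is shared by all ingroup taxa — unites the whole ingroup.
caudal autotomy (derived state '0') is shared by Taxon 7, Taxon 8, and Taxon 9 — a synapomorphy uniting that clade.
hollow quills (derived state '1') is unique to Taxon 9 (autapomorphy; uninformative for grouping).
dorsal spines (derived state '1') is shared by Taxon 8 and Taxon 9 — a synapomorphy uniting that clade.
dermal ossicles: derived state '0' in Taxon 3, Taxon 7, Taxon 8, and Taxon 9 only — synapomorphy for {Taxon 3, Taxon 7, Taxon 8, Taxon 9}.
Most parsimonious ingroup topology: (Taxon 1,(Taxon 3,((Taxon 9,Taxon 8),Taxon 7))).
Changes per character on this tree: ocelli absent: 1; calcified operculum: 1; caudal autotomy: 1; hollow quills: 1; dorsal spines: 1; dermal ossicles: 1.
Total = 6.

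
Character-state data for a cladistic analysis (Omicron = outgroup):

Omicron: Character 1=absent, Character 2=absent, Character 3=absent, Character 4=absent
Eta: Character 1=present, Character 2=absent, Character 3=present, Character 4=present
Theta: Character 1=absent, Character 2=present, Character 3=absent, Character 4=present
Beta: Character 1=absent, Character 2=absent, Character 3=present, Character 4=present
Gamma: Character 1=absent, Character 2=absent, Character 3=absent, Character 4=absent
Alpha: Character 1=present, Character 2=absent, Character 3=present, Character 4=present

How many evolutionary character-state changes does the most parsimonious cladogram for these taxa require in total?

The outgroup has state 'absent' for every character, so 'present' is the derived state throughout.
Character 1 (derived state 'present') is shared by Alpha and Eta — a synapomorphy uniting that clade.
Character 2 (derived state 'present') is unique to Theta (autapomorphy; uninformative for grouping).
Only Alpha, Beta, and Eta show the derived state 'present' for Character 3, supporting them as a clade.
Character 4: derived state 'present' in Alpha, Beta, Eta, and Theta only — synapomorphy for {Alpha, Beta, Eta, Theta}.
Most parsimonious ingroup topology: ((((Eta,Alpha),Beta),Theta),Gamma).
Changes per character on this tree: Character 1: 1; Character 2: 1; Character 3: 1; Character 4: 1.
Total = 4.

4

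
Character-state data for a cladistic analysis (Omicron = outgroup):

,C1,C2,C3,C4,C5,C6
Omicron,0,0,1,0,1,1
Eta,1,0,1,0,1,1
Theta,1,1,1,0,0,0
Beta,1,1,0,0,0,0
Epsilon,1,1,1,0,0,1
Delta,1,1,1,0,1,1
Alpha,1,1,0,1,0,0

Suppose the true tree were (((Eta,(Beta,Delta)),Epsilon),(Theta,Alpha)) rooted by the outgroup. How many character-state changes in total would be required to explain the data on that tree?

11

Map each character onto (((Eta,(Beta,Delta)),Epsilon),(Theta,Alpha)) (rooted by Omicron) and count the minimum state changes it requires (Fitch parsimony):
C1: 1; C2: 2; C3: 2; C4: 1; C5: 3; C6: 2.
Total tree length = 11.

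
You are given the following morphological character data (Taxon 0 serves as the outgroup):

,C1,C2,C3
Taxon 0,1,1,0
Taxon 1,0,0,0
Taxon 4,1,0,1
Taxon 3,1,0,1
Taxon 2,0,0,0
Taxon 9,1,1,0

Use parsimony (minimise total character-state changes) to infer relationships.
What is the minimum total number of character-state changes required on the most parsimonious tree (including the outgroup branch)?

3

Character polarity is set by the outgroup: the derived state is whichever differs from the outgroup's state, so for C1, C2 the derived state is '0', and for the remaining characters it is '1'.
Only Taxon 1 and Taxon 2 show the derived state '0' for C1, supporting them as a clade.
Only Taxon 1, Taxon 2, Taxon 3, and Taxon 4 show the derived state '0' for C2, supporting them as a clade.
C3 (derived state '1') is shared by Taxon 3 and Taxon 4 — a synapomorphy uniting that clade.
Most parsimonious ingroup topology: (((Taxon 1,Taxon 2),(Taxon 4,Taxon 3)),Taxon 9).
Changes per character on this tree: C1: 1; C2: 1; C3: 1.
Total = 3.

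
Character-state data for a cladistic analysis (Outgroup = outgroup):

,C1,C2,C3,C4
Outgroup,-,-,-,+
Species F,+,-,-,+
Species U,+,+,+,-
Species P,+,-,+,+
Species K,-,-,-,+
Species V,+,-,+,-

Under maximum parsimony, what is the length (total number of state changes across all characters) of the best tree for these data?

Character polarity is set by the outgroup: the derived state is whichever differs from the outgroup's state, so for C4 the derived state is '-', and for the remaining characters it is '+'.
Only Species F, Species P, Species U, and Species V show the derived state '+' for C1, supporting them as a clade.
C2: derived state '+' in Species U only — an autapomorphy, so it tells us nothing about relationships among taxa.
C3 (derived state '+') is shared by Species P, Species U, and Species V — a synapomorphy uniting that clade.
Only Species U and Species V show the derived state '-' for C4, supporting them as a clade.
Most parsimonious ingroup topology: ((Species F,((Species U,Species V),Species P)),Species K).
Changes per character on this tree: C1: 1; C2: 1; C3: 1; C4: 1.
Total = 4.

4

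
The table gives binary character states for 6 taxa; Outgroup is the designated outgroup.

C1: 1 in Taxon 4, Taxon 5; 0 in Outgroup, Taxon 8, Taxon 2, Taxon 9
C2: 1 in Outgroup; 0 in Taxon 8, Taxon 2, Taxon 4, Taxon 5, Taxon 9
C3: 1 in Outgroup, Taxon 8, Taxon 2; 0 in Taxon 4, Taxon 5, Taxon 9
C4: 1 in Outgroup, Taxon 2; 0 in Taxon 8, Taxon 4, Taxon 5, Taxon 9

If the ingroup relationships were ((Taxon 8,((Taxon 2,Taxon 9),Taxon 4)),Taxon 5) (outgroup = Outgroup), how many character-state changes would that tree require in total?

8

Map each character onto ((Taxon 8,((Taxon 2,Taxon 9),Taxon 4)),Taxon 5) (rooted by Outgroup) and count the minimum state changes it requires (Fitch parsimony):
C1: 2; C2: 1; C3: 3; C4: 2.
Total tree length = 8.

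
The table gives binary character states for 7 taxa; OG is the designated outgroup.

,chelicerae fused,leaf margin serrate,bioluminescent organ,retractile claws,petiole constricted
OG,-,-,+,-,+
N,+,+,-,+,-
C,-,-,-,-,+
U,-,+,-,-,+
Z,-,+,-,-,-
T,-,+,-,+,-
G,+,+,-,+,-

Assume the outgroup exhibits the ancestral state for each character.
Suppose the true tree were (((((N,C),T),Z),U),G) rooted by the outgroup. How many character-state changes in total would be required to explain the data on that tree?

11

Map each character onto (((((N,C),T),Z),U),G) (rooted by OG) and count the minimum state changes it requires (Fitch parsimony):
chelicerae fused: 2; leaf margin serrate: 2; bioluminescent organ: 1; retractile claws: 3; petiole constricted: 3.
Total tree length = 11.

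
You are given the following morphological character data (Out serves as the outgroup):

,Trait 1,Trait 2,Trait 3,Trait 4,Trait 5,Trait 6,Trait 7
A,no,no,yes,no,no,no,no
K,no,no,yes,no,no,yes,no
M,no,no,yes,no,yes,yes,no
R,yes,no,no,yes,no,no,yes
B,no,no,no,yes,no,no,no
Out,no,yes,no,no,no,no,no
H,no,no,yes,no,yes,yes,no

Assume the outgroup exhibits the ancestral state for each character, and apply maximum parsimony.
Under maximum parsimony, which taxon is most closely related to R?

B

Character polarity is set by the outgroup: the derived state is whichever differs from the outgroup's state, so for Trait 2 the derived state is 'no', and for the remaining characters it is 'yes'.
Trait 1: derived state 'yes' in R only — an autapomorphy, so it tells us nothing about relationships among taxa.
Trait 2 (derived state 'no') is shared by all ingroup taxa — unites the whole ingroup.
Trait 3: derived state 'yes' in A, H, K, and M only — synapomorphy for {A, H, K, M}.
Only B and R show the derived state 'yes' for Trait 4, supporting them as a clade.
Trait 5: derived state 'yes' in H and M only — synapomorphy for {H, M}.
Trait 6 (derived state 'yes') is shared by H, K, and M — a synapomorphy uniting that clade.
Trait 7: derived state 'yes' in R only — an autapomorphy, so it tells us nothing about relationships among taxa.
Most parsimonious ingroup topology: ((B,R),((K,(M,H)),A)).
R and B form a cherry on this tree, so they are sister taxa.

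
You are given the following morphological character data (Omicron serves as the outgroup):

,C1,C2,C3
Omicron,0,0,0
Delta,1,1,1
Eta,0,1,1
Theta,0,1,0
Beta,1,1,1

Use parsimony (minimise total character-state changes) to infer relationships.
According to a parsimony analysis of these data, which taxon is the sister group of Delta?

Beta

The outgroup has state '0' for every character, so '1' is the derived state throughout.
C1: derived state '1' in Beta and Delta only — synapomorphy for {Beta, Delta}.
All ingroup taxa share the derived state '1' for C2; it defines the ingroup but does not resolve relationships within it.
C3 (derived state '1') is shared by Beta, Delta, and Eta — a synapomorphy uniting that clade.
Most parsimonious ingroup topology: (((Delta,Beta),Eta),Theta).
Delta and Beta form a cherry on this tree, so they are sister taxa.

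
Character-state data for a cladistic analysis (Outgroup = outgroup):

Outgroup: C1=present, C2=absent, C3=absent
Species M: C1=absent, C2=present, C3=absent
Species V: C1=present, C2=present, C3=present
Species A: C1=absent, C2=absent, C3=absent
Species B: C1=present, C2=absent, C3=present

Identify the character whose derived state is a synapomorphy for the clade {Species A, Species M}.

Character polarity is set by the outgroup: the derived state is whichever differs from the outgroup's state, so for C1 the derived state is 'absent', and for the remaining characters it is 'present'.
C1: derived state 'absent' in Species A and Species M only — synapomorphy for {Species A, Species M}.
C2 (state 'present') occurs in Species M and Species V but conflicts with the nesting implied by the other characters — most parsimoniously interpreted as homoplasy.
C3: derived state 'present' in Species B and Species V only — synapomorphy for {Species B, Species V}.
Most parsimonious ingroup topology: ((Species M,Species A),(Species V,Species B)).
The clade {Species A, Species M} is supported by C1: its derived state 'absent' occurs in exactly those taxa and in no other taxon (including the outgroup).

C1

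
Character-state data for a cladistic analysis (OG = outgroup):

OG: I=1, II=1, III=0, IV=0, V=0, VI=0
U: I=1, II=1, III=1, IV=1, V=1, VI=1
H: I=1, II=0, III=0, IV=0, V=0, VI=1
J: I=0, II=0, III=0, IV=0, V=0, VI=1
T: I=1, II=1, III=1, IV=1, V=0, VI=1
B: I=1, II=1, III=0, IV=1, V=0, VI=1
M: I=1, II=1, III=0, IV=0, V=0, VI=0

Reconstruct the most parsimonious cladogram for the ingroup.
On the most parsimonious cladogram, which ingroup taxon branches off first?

M

Character polarity is set by the outgroup: the derived state is whichever differs from the outgroup's state, so for I, II the derived state is '0', and for the remaining characters it is '1'.
I: derived state '0' in J only — an autapomorphy, so it tells us nothing about relationships among taxa.
II: derived state '0' in H and J only — synapomorphy for {H, J}.
III (derived state '1') is shared by T and U — a synapomorphy uniting that clade.
Only B, T, and U show the derived state '1' for IV, supporting them as a clade.
V: derived state '1' in U only — an autapomorphy, so it tells us nothing about relationships among taxa.
VI: derived state '1' in B, H, J, T, and U only — synapomorphy for {B, H, J, T, U}.
Most parsimonious ingroup topology: ((((U,T),B),(H,J)),M).
M is sister to the clade containing all other ingroup taxa, so it is the earliest-diverging (most basal) ingroup lineage.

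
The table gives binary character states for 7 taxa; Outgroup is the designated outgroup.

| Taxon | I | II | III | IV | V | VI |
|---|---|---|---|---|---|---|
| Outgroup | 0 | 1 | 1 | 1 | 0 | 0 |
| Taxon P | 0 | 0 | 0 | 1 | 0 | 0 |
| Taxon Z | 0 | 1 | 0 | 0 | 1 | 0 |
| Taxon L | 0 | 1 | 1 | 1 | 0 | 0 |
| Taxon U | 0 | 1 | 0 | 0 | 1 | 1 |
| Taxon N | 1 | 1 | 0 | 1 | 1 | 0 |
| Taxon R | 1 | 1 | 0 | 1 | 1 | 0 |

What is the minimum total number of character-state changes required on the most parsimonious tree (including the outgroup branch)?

Character polarity is set by the outgroup: the derived state is whichever differs from the outgroup's state, so for II, III, IV the derived state is '0', and for the remaining characters it is '1'.
I (derived state '1') is shared by Taxon N and Taxon R — a synapomorphy uniting that clade.
II: derived state '0' in Taxon P only — an autapomorphy, so it tells us nothing about relationships among taxa.
III (derived state '0') is shared by Taxon N, Taxon P, Taxon R, Taxon U, and Taxon Z — a synapomorphy uniting that clade.
IV: derived state '0' in Taxon U and Taxon Z only — synapomorphy for {Taxon U, Taxon Z}.
V: derived state '1' in Taxon N, Taxon R, Taxon U, and Taxon Z only — synapomorphy for {Taxon N, Taxon R, Taxon U, Taxon Z}.
VI: derived state '1' in Taxon U only — an autapomorphy, so it tells us nothing about relationships among taxa.
Most parsimonious ingroup topology: ((Taxon P,((Taxon Z,Taxon U),(Taxon N,Taxon R))),Taxon L).
Changes per character on this tree: I: 1; II: 1; III: 1; IV: 1; V: 1; VI: 1.
Total = 6.

6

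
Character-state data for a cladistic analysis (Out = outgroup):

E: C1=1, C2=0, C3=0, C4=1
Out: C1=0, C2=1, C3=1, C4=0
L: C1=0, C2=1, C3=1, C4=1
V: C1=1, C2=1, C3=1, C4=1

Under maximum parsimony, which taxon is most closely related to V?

Character polarity is set by the outgroup: the derived state is whichever differs from the outgroup's state, so for C2, C3 the derived state is '0', and for the remaining characters it is '1'.
C1: derived state '1' in E and V only — synapomorphy for {E, V}.
C2 (derived state '0') is unique to E (autapomorphy; uninformative for grouping).
C3: derived state '0' in E only — an autapomorphy, so it tells us nothing about relationships among taxa.
All ingroup taxa share the derived state '1' for C4; it defines the ingroup but does not resolve relationships within it.
Most parsimonious ingroup topology: ((E,V),L).
V and E form a cherry on this tree, so they are sister taxa.

E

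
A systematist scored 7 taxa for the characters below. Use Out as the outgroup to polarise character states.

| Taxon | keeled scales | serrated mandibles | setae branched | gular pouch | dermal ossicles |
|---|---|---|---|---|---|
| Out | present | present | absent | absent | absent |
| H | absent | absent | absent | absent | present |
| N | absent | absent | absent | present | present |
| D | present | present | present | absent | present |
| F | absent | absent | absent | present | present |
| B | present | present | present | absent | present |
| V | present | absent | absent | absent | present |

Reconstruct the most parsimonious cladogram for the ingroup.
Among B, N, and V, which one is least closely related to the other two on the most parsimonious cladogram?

Character polarity is set by the outgroup: the derived state is whichever differs from the outgroup's state, so for keeled scales, serrated mandibles the derived state is 'absent', and for the remaining characters it is 'present'.
keeled scales (derived state 'absent') is shared by F, H, and N — a synapomorphy uniting that clade.
Only F, H, N, and V show the derived state 'absent' for serrated mandibles, supporting them as a clade.
Only B and D show the derived state 'present' for setae branched, supporting them as a clade.
gular pouch: derived state 'present' in F and N only — synapomorphy for {F, N}.
All ingroup taxa share the derived state 'present' for dermal ossicles; it defines the ingroup but does not resolve relationships within it.
Most parsimonious ingroup topology: (((H,(N,F)),V),(D,B)).
V and N share a more recent common ancestor with each other than either does with B, so B is the least closely related of the three.

B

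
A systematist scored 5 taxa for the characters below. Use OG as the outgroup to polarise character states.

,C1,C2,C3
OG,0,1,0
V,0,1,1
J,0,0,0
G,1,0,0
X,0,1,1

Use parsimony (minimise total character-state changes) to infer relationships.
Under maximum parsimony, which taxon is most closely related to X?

Character polarity is set by the outgroup: the derived state is whichever differs from the outgroup's state, so for C2 the derived state is '0', and for the remaining characters it is '1'.
C1: derived state '1' in G only — an autapomorphy, so it tells us nothing about relationships among taxa.
Only G and J show the derived state '0' for C2, supporting them as a clade.
C3 (derived state '1') is shared by V and X — a synapomorphy uniting that clade.
Most parsimonious ingroup topology: ((V,X),(J,G)).
X and V form a cherry on this tree, so they are sister taxa.

V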